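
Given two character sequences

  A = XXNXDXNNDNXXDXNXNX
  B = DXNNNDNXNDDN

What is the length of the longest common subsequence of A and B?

9

Pick X at A[2]=B[2] → N at A[3]=B[3] → N at A[7]=B[4] → N at A[8]=B[5] → D at A[9]=B[6] → N at A[10]=B[7] → X at A[11]=B[8] → D at A[13]=B[11] → N at A[17]=B[12]; all 9 characters appear in both, in order. Since dp[18][12] = 9, nothing longer is possible.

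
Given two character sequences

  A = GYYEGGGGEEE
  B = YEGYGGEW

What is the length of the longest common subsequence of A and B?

6

One common subsequence of length 6: Y (A #3, B #1) → E (A #4, B #2) → G (A #5, B #3) → G (A #7, B #5) → G (A #8, B #6) → E (A #9, B #7), and the DP table's final entry dp[11][8] is also 6, so no common subsequence is longer.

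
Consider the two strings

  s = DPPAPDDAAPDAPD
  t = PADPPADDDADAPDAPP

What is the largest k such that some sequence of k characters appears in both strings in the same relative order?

12

Pick D [1,3], P [2,4], P [3,5], A [4,6], D [6,8], D [7,9], A [8,10], A [9,12], P [10,13], D [11,14], A [12,15], P [13,17]; all 12 characters appear in both, in order. dp[14][17] = 12 confirms this is the maximum.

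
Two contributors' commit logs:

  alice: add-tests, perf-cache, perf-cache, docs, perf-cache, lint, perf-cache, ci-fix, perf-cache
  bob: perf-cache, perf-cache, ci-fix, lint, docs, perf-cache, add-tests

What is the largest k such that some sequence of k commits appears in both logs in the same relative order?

One common subsequence of length 4: perf-cache (alice #2, bob #1), perf-cache (alice #3, bob #2), docs (alice #4, bob #5), perf-cache (alice #5, bob #6). dp[9][7] = 4 confirms this is the maximum.

4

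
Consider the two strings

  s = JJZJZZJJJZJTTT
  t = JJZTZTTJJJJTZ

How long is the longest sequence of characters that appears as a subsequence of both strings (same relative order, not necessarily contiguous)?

9

One common subsequence of length 9: J at s[1]=t[1], J at s[2]=t[2], Z at s[3]=t[3], Z at s[5]=t[5], J at s[7]=t[8], J at s[8]=t[9], J at s[9]=t[10], J at s[11]=t[11], T at s[12]=t[12]. dp[14][13] = 9 confirms this is the maximum.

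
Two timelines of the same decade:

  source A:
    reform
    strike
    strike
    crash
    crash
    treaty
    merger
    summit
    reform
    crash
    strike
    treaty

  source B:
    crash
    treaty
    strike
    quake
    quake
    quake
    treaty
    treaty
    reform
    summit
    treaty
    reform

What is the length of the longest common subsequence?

One common subsequence of length 4: strike at source A[2]=source B[3] → treaty at source A[6]=source B[8] → summit at source A[8]=source B[10] → reform at source A[9]=source B[12]. Since dp[12][12] = 4, nothing longer is possible.

4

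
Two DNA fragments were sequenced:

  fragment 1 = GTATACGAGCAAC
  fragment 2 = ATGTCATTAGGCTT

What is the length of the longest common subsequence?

8

One common subsequence of length 8: G at fragment 1[1]=fragment 2[3], T at fragment 1[2]=fragment 2[4], A at fragment 1[3]=fragment 2[6], T at fragment 1[4]=fragment 2[8], A at fragment 1[5]=fragment 2[9], G at fragment 1[7]=fragment 2[10], G at fragment 1[9]=fragment 2[11], C at fragment 1[10]=fragment 2[12]. dp[13][14] = 8 confirms this is the maximum.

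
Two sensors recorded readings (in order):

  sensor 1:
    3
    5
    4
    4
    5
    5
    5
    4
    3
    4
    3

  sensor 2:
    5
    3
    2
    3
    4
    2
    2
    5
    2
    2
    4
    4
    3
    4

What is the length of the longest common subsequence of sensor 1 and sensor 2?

Pick 3 (sensor 1 #1, sensor 2 #4), 5 (sensor 1 #2, sensor 2 #8), 4 (sensor 1 #4, sensor 2 #11), 4 (sensor 1 #8, sensor 2 #12), 3 (sensor 1 #9, sensor 2 #13), 4 (sensor 1 #10, sensor 2 #14); all 6 values appear in both, in order. The LCS DP gives dp[11][14] = 6, so this is optimal.

6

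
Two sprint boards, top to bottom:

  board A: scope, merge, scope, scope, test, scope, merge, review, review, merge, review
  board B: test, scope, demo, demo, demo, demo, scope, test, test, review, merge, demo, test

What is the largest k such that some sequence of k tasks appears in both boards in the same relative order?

5

Taking scope (board A #1, board B #2), then scope (board A #3, board B #7), then test (board A #5, board B #9), then review (board A #9, board B #10), then merge (board A #10, board B #11) gives a common subsequence of length 5, and the DP table's final entry dp[11][13] is also 5, so no common subsequence is longer.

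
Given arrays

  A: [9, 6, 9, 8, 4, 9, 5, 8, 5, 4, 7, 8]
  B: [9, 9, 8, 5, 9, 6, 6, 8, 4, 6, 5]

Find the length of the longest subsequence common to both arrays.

6

One common subsequence of length 6: 9 [1,1] → 9 [3,2] → 8 [4,3] → 9 [6,5] → 8 [8,8] → 5 [9,11]. The LCS DP gives dp[12][11] = 6, so this is optimal.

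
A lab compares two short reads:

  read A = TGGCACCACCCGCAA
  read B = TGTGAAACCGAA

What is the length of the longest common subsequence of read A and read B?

One common subsequence of length 10: T (read A #1, read B #1); then G (read A #2, read B #2); then G (read A #3, read B #4); then A (read A #5, read B #6); then A (read A #8, read B #7); then C (read A #10, read B #8); then C (read A #11, read B #9); then G (read A #12, read B #10); then A (read A #14, read B #11); then A (read A #15, read B #12). dp[15][12] = 10 confirms this is the maximum.

10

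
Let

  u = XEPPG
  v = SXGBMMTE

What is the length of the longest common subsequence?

2

One common subsequence of length 2: X at u[1]=v[2], E at u[2]=v[8]. dp[5][8] = 2 confirms this is the maximum.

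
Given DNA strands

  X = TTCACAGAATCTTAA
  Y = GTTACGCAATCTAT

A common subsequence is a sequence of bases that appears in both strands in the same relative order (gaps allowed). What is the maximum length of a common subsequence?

11

Pick T [1,2], then T [2,3], then A [4,4], then C [5,5], then G [7,6], then A [8,8], then A [9,9], then T [10,10], then C [11,11], then T [12,12], then T [13,14]; all 11 bases appear in both, in order. Since dp[15][14] = 11, nothing longer is possible.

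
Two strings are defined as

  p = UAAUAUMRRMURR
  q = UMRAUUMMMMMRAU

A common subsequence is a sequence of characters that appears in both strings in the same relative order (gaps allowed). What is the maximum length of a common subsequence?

7

Taking U (p #1, q #1); then A (p #3, q #4); then U (p #4, q #5); then U (p #6, q #6); then M (p #7, q #11); then R (p #8, q #12); then U (p #11, q #14) gives a common subsequence of length 7. dp[13][14] = 7 confirms this is the maximum.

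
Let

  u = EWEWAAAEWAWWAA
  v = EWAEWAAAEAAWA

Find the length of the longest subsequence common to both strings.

11

Pick E [1,1], then W [2,2], then E [3,4], then W [4,5], then A [5,6], then A [6,7], then A [7,8], then E [8,9], then A [10,11], then W [12,12], then A [14,13]; all 11 characters appear in both, in order. The LCS DP gives dp[14][13] = 11, so this is optimal.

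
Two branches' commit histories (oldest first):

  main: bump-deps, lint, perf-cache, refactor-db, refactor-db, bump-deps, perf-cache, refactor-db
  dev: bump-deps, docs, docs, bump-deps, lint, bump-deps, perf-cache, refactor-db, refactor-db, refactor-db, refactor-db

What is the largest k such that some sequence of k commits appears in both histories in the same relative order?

6

One common subsequence of length 6: bump-deps at main[1]=dev[4]; then lint at main[2]=dev[5]; then perf-cache at main[3]=dev[7]; then refactor-db at main[4]=dev[9]; then refactor-db at main[5]=dev[10]; then refactor-db at main[8]=dev[11]. The LCS DP gives dp[8][11] = 6, so this is optimal.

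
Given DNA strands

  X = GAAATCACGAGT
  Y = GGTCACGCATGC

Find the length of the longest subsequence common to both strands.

Let dp[i][j] be the LCS length of the first i bases of X and the first j bases of Y. dp[i][j] = dp[i-1][j-1]+1 when the i-th and j-th bases match, else max(dp[i-1][j], dp[i][j-1]).
    ·  G  G  T  C  A  C  G  C  A  T  G  C
 ·  0  0  0  0  0  0  0  0  0  0  0  0  0
 G  0  1  1  1  1  1  1  1  1  1  1  1  1
 A  0  1  1  1  1  2  2  2  2  2  2  2  2
 A  0  1  1  1  1  2  2  2  2  3  3  3  3
 A  0  1  1  1  1  2  2  2  2  3  3  3  3
 T  0  1  1  2  2  2  2  2  2  3  4  4  4
 C  0  1  1  2  3  3  3  3  3  3  4  4  5
 A  0  1  1  2  3  4  4  4  4  4  4  4  5
 C  0  1  1  2  3  4  5  5  5  5  5  5  5
 G  0  1  2  2  3  4  5  6  6  6  6  6  6
 A  0  1  2  2  3  4  5  6  6  7  7  7  7
 G  0  1  2  2  3  4  5  6  6  7  7  8  8
 T  0  1  2  3  3  4  5  6  6  7  8  8  8
dp[12][12] = 8. One LCS (by backtracking along matches): GTCACGAG.

8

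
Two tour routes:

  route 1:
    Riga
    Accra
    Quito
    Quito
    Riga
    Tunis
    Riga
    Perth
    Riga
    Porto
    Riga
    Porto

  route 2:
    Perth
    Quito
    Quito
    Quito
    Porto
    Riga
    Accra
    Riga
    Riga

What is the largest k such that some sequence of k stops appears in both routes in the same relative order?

One common subsequence of length 5: Quito [3,3]; then Quito [4,4]; then Riga [5,6]; then Riga [9,8]; then Riga [11,9]. Since dp[12][9] = 5, nothing longer is possible.

5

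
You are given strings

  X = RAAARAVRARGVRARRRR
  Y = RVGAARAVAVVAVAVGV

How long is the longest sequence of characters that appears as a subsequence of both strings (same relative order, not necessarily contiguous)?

9

Taking R at X[1]=Y[1], A at X[2]=Y[5], A at X[3]=Y[7], A at X[4]=Y[9], A at X[6]=Y[12], V at X[7]=Y[13], A at X[9]=Y[14], G at X[11]=Y[16], V at X[12]=Y[17] gives a common subsequence of length 9. dp[18][17] = 9 confirms this is the maximum.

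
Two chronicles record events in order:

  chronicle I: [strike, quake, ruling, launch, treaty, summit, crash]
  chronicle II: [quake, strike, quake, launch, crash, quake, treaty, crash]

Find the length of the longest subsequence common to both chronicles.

Pick strike [1,2], quake [2,3], launch [4,4], treaty [5,7], crash [7,8]; all 5 events appear in both, in order, and the DP table's final entry dp[7][8] is also 5, so no common subsequence is longer.

5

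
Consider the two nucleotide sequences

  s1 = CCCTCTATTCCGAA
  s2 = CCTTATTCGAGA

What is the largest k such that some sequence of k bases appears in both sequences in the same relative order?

11

Taking C (s1 #2, s2 #1), C (s1 #3, s2 #2), T (s1 #4, s2 #3), T (s1 #6, s2 #4), A (s1 #7, s2 #5), T (s1 #8, s2 #6), T (s1 #9, s2 #7), C (s1 #11, s2 #8), G (s1 #12, s2 #9), A (s1 #13, s2 #10), A (s1 #14, s2 #12) gives a common subsequence of length 11. dp[14][12] = 11 confirms this is the maximum.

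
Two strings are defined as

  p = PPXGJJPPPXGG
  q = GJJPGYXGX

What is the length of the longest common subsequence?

6

Let dp[i][j] be the LCS length of the first i characters of p and the first j characters of q. dp[i][j] = dp[i-1][j-1]+1 when the i-th and j-th characters match, else max(dp[i-1][j], dp[i][j-1]).
    ·  G  J  J  P  G  Y  X  G  X
 ·  0  0  0  0  0  0  0  0  0  0
 P  0  0  0  0  1  1  1  1  1  1
 P  0  0  0  0  1  1  1  1  1  1
 X  0  0  0  0  1  1  1  2  2  2
 G  0  1  1  1  1  2  2  2  3  3
 J  0  1  2  2  2  2  2  2  3  3
 J  0  1  2  3  3  3  3  3  3  3
 P  0  1  2  3  4  4  4  4  4  4
 P  0  1  2  3  4  4  4  4  4  4
 P  0  1  2  3  4  4  4  4  4  4
 X  0  1  2  3  4  4  4  5  5  5
 G  0  1  2  3  4  5  5  5  6  6
 G  0  1  2  3  4  5  5  5  6  6
dp[12][9] = 6. One LCS (by backtracking along matches): GJJPXG.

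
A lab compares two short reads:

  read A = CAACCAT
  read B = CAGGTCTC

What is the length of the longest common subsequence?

Pick C at read A[1]=read B[1], then A at read A[2]=read B[2], then C at read A[4]=read B[6], then C at read A[5]=read B[8]; all 4 bases appear in both, in order. The LCS DP gives dp[7][8] = 4, so this is optimal.

4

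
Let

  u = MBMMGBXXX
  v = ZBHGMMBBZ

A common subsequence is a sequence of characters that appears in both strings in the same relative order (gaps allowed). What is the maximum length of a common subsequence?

Let dp[i][j] be the LCS length of the first i characters of u and the first j characters of v. dp[i][j] = dp[i-1][j-1]+1 when the i-th and j-th characters match, else max(dp[i-1][j], dp[i][j-1]).
    ·  Z  B  H  G  M  M  B  B  Z
 ·  0  0  0  0  0  0  0  0  0  0
 M  0  0  0  0  0  1  1  1  1  1
 B  0  0  1  1  1  1  1  2  2  2
 M  0  0  1  1  1  2  2  2  2  2
 M  0  0  1  1  1  2  3  3  3  3
 G  0  0  1  1  2  2  3  3  3  3
 B  0  0  1  1  2  2  3  4  4  4
 X  0  0  1  1  2  2  3  4  4  4
 X  0  0  1  1  2  2  3  4  4  4
 X  0  0  1  1  2  2  3  4  4  4
dp[9][9] = 4. One LCS (by backtracking along matches): BMMB.

4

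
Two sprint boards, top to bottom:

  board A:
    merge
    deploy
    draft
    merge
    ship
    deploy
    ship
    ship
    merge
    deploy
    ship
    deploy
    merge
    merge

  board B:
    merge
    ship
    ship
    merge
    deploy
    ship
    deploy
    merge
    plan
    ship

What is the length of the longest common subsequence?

Taking merge at board A[4]=board B[1], then ship at board A[7]=board B[2], then ship at board A[8]=board B[3], then merge at board A[9]=board B[4], then deploy at board A[10]=board B[5], then ship at board A[11]=board B[6], then deploy at board A[12]=board B[7], then merge at board A[13]=board B[8] gives a common subsequence of length 8. The LCS DP gives dp[14][10] = 8, so this is optimal.

8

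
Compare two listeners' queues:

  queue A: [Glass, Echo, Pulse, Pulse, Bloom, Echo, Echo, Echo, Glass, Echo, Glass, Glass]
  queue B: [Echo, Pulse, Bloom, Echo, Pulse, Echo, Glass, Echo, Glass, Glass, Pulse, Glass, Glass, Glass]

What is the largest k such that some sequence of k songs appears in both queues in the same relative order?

9

One common subsequence of length 9: Echo [2,1]; then Pulse [4,2]; then Bloom [5,3]; then Echo [6,4]; then Echo [7,6]; then Echo [8,8]; then Glass [9,12]; then Glass [11,13]; then Glass [12,14]. The LCS DP gives dp[12][14] = 9, so this is optimal.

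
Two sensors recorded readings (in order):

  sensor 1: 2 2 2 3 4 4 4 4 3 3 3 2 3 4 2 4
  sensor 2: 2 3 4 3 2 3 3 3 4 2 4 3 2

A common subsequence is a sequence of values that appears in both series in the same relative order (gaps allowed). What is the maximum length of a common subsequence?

10

Taking 2 (sensor 1 #3, sensor 2 #1), then 3 (sensor 1 #4, sensor 2 #2), then 4 (sensor 1 #8, sensor 2 #3), then 3 (sensor 1 #9, sensor 2 #4), then 3 (sensor 1 #10, sensor 2 #6), then 3 (sensor 1 #11, sensor 2 #7), then 3 (sensor 1 #13, sensor 2 #8), then 4 (sensor 1 #14, sensor 2 #9), then 2 (sensor 1 #15, sensor 2 #10), then 4 (sensor 1 #16, sensor 2 #11) gives a common subsequence of length 10. The LCS DP gives dp[16][13] = 10, so this is optimal.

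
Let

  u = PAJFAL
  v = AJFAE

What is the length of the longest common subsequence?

Pick A (u #2, v #1), J (u #3, v #2), F (u #4, v #3), A (u #5, v #4); all 4 characters appear in both, in order. dp[6][5] = 4 confirms this is the maximum.

4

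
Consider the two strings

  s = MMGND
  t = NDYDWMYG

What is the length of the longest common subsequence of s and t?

2

Pick M [1,6], G [3,8]; all 2 characters appear in both, in order, and the DP table's final entry dp[5][8] is also 2, so no common subsequence is longer.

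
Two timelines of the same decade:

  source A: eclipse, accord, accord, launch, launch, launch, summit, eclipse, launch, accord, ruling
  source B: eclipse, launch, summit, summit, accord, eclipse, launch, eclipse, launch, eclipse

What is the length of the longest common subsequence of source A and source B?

5

One common subsequence of length 5: eclipse at source A[1]=source B[1], then accord at source A[2]=source B[5], then launch at source A[4]=source B[7], then launch at source A[6]=source B[9], then eclipse at source A[8]=source B[10]. The LCS DP gives dp[11][10] = 5, so this is optimal.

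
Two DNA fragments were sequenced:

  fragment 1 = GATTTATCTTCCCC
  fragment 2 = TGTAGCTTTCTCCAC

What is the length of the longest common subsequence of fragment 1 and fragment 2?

Pick G at fragment 1[1]=fragment 2[2] → A at fragment 1[2]=fragment 2[4] → T at fragment 1[4]=fragment 2[7] → T at fragment 1[5]=fragment 2[8] → T at fragment 1[7]=fragment 2[9] → C at fragment 1[8]=fragment 2[10] → T at fragment 1[10]=fragment 2[11] → C at fragment 1[11]=fragment 2[12] → C at fragment 1[12]=fragment 2[13] → C at fragment 1[14]=fragment 2[15]; all 10 bases appear in both, in order, and the DP table's final entry dp[14][15] is also 10, so no common subsequence is longer.

10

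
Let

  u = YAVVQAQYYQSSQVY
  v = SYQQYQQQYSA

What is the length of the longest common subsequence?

7

One common subsequence of length 7: Y at u[1]=v[2]; then Q at u[5]=v[3]; then Q at u[7]=v[4]; then Y at u[8]=v[5]; then Q at u[10]=v[7]; then Q at u[13]=v[8]; then Y at u[15]=v[9], and the DP table's final entry dp[15][11] is also 7, so no common subsequence is longer.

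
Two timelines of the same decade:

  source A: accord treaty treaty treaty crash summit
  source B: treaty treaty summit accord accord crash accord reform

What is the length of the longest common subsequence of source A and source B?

3

Taking treaty at source A[2]=source B[1], then treaty at source A[3]=source B[2], then crash at source A[5]=source B[6] gives a common subsequence of length 3. Since dp[6][8] = 3, nothing longer is possible.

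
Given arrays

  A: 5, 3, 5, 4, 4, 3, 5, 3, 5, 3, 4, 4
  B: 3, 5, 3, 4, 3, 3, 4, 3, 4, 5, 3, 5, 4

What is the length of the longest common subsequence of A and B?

Taking 5 [1,2]; then 3 [2,3]; then 4 [4,4]; then 4 [5,7]; then 3 [6,8]; then 5 [7,10]; then 3 [8,11]; then 5 [9,12]; then 4 [12,13] gives a common subsequence of length 9. Since dp[12][13] = 9, nothing longer is possible.

9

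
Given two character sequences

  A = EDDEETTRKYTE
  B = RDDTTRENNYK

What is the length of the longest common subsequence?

Let dp[i][j] be the LCS length of the first i characters of A and the first j characters of B. dp[i][j] = dp[i-1][j-1]+1 when the i-th and j-th characters match, else max(dp[i-1][j], dp[i][j-1]).
    ·  R  D  D  T  T  R  E  N  N  Y  K
 ·  0  0  0  0  0  0  0  0  0  0  0  0
 E  0  0  0  0  0  0  0  1  1  1  1  1
 D  0  0  1  1  1  1  1  1  1  1  1  1
 D  0  0  1  2  2  2  2  2  2  2  2  2
 E  0  0  1  2  2  2  2  3  3  3  3  3
 E  0  0  1  2  2  2  2  3  3  3  3  3
 T  0  0  1  2  3  3  3  3  3  3  3  3
 T  0  0  1  2  3  4  4  4  4  4  4  4
 R  0  1  1  2  3  4  5  5  5  5  5  5
 K  0  1  1  2  3  4  5  5  5  5  5  6
 Y  0  1  1  2  3  4  5  5  5  5  6  6
 T  0  1  1  2  3  4  5  5  5  5  6  6
 E  0  1  1  2  3  4  5  6  6  6  6  6
dp[12][11] = 6. One LCS (by backtracking along matches): DDTTRK.

6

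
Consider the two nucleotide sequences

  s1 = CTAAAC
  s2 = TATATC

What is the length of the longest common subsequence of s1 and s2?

4

Let dp[i][j] be the LCS length of the first i bases of s1 and the first j bases of s2. dp[i][j] = dp[i-1][j-1]+1 when the i-th and j-th bases match, else max(dp[i-1][j], dp[i][j-1]).
    ·  T  A  T  A  T  C
 ·  0  0  0  0  0  0  0
 C  0  0  0  0  0  0  1
 T  0  1  1  1  1  1  1
 A  0  1  2  2  2  2  2
 A  0  1  2  2  3  3  3
 A  0  1  2  2  3  3  3
 C  0  1  2  2  3  3  4
dp[6][6] = 4. One LCS (by backtracking along matches): TAAC.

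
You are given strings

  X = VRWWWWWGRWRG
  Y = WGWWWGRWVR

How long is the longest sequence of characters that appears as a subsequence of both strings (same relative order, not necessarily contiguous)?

8

Let dp[i][j] be the LCS length of the first i characters of X and the first j characters of Y. dp[i][j] = dp[i-1][j-1]+1 when the i-th and j-th characters match, else max(dp[i-1][j], dp[i][j-1]).
    ·  W  G  W  W  W  G  R  W  V  R
 ·  0  0  0  0  0  0  0  0  0  0  0
 V  0  0  0  0  0  0  0  0  0  1  1
 R  0  0  0  0  0  0  0  1  1  1  2
 W  0  1  1  1  1  1  1  1  2  2  2
 W  0  1  1  2  2  2  2  2  2  2  2
 W  0  1  1  2  3  3  3  3  3  3  3
 W  0  1  1  2  3  4  4  4  4  4  4
 W  0  1  1  2  3  4  4  4  5  5  5
 G  0  1  2  2  3  4  5  5  5  5  5
 R  0  1  2  2  3  4  5  6  6  6  6
 W  0  1  2  3  3  4  5  6  7  7  7
 R  0  1  2  3  3  4  5  6  7  7  8
 G  0  1  2  3  3  4  5  6  7  7  8
dp[12][10] = 8. One LCS (by backtracking along matches): WWWWGRWR.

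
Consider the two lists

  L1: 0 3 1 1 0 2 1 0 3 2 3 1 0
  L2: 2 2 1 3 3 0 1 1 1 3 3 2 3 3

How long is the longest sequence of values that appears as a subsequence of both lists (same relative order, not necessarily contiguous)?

Match 0 (L1 #1, L2 #6), 1 (L1 #3, L2 #7), 1 (L1 #4, L2 #8), 1 (L1 #7, L2 #9), 3 (L1 #9, L2 #11), 2 (L1 #10, L2 #12), 3 (L1 #11, L2 #14) — 7 values in the same relative order in both, and the DP table's final entry dp[13][14] is also 7, so no common subsequence is longer.

7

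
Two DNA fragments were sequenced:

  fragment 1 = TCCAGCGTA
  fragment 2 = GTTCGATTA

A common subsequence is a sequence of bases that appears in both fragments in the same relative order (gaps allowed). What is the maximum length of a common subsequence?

5

Match T (fragment 1 #1, fragment 2 #3); then C (fragment 1 #2, fragment 2 #4); then A (fragment 1 #4, fragment 2 #6); then T (fragment 1 #8, fragment 2 #8); then A (fragment 1 #9, fragment 2 #9) — 5 bases in the same relative order in both, and the DP table's final entry dp[9][9] is also 5, so no common subsequence is longer.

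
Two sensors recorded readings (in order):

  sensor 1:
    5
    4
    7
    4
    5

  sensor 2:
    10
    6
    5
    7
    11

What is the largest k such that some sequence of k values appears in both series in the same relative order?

2

Taking 5 (sensor 1 #1, sensor 2 #3); then 7 (sensor 1 #3, sensor 2 #4) gives a common subsequence of length 2. The LCS DP gives dp[5][5] = 2, so this is optimal.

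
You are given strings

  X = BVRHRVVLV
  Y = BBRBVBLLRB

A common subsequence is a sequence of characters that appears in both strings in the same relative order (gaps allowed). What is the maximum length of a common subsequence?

One common subsequence of length 4: B (X #1, Y #2); then R (X #3, Y #3); then V (X #6, Y #5); then L (X #8, Y #8). Since dp[9][10] = 4, nothing longer is possible.

4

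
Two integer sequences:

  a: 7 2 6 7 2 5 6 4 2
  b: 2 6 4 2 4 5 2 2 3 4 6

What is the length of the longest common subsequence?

Match 2 [2,1], 6 [3,2], 2 [5,4], 5 [6,6], 6 [7,11] — 5 values in the same relative order in both. The LCS DP gives dp[9][11] = 5, so this is optimal.

5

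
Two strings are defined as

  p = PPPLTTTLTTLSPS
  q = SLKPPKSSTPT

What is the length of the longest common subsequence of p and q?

One common subsequence of length 4: P at p[1]=q[4], P at p[2]=q[5], P at p[3]=q[10], T at p[10]=q[11]. Since dp[14][11] = 4, nothing longer is possible.

4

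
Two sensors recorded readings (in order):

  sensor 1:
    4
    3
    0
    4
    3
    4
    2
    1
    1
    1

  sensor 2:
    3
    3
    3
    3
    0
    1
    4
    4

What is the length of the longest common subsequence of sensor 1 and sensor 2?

Let dp[i][j] be the LCS length of the first i values of sensor 1 and the first j values of sensor 2. dp[i][j] = dp[i-1][j-1]+1 when the i-th and j-th values match, else max(dp[i-1][j], dp[i][j-1]).
    ·  3  3  3  3  0  1  4  4
 ·  0  0  0  0  0  0  0  0  0
 4  0  0  0  0  0  0  0  1  1
 3  0  1  1  1  1  1  1  1  1
 0  0  1  1  1  1  2  2  2  2
 4  0  1  1  1  1  2  2  3  3
 3  0  1  2  2  2  2  2  3  3
 4  0  1  2  2  2  2  2  3  4
 2  0  1  2  2  2  2  2  3  4
 1  0  1  2  2  2  2  3  3  4
 1  0  1  2  2  2  2  3  3  4
 1  0  1  2  2  2  2  3  3  4
dp[10][8] = 4. One LCS (by backtracking along matches): 3, 0, 4, 4.

4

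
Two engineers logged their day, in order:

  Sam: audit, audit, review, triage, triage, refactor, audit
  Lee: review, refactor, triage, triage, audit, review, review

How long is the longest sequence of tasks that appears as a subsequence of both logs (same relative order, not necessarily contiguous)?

4

Pick review [3,1] → triage [4,3] → triage [5,4] → audit [7,5]; all 4 tasks appear in both, in order. Since dp[7][7] = 4, nothing longer is possible.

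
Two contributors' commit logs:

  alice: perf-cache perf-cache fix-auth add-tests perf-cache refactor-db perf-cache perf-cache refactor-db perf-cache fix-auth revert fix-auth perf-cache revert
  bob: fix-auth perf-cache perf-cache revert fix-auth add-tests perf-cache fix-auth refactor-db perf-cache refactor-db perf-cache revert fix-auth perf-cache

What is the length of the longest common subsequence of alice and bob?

Pick perf-cache [1,2]; then perf-cache [2,3]; then fix-auth [3,5]; then add-tests [4,6]; then perf-cache [5,7]; then refactor-db [6,9]; then perf-cache [8,10]; then refactor-db [9,11]; then perf-cache [10,12]; then revert [12,13]; then fix-auth [13,14]; then perf-cache [14,15]; all 12 commits appear in both, in order. Since dp[15][15] = 12, nothing longer is possible.

12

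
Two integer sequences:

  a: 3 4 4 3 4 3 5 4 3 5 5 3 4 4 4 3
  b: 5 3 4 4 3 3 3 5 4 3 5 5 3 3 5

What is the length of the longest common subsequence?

Taking 3 at a[1]=b[2], 4 at a[2]=b[3], 4 at a[3]=b[4], 3 at a[4]=b[6], 3 at a[6]=b[7], 5 at a[7]=b[8], 4 at a[8]=b[9], 3 at a[9]=b[10], 5 at a[10]=b[11], 5 at a[11]=b[12], 3 at a[12]=b[13], 3 at a[16]=b[14] gives a common subsequence of length 12. dp[16][15] = 12 confirms this is the maximum.

12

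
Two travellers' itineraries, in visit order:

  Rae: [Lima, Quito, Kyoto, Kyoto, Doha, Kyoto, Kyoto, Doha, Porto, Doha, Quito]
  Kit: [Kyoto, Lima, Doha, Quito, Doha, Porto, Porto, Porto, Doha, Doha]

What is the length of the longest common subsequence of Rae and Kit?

Match Lima (Rae #1, Kit #2), Quito (Rae #2, Kit #4), Doha (Rae #5, Kit #5), Doha (Rae #8, Kit #9), Doha (Rae #10, Kit #10) — 5 stops in the same relative order in both, and the DP table's final entry dp[11][10] is also 5, so no common subsequence is longer.

5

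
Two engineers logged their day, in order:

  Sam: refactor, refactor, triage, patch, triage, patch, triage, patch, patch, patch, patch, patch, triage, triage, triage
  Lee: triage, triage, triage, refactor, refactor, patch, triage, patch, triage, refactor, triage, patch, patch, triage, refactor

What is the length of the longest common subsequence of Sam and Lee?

9

Pick refactor (Sam #1, Lee #4) → refactor (Sam #2, Lee #5) → triage (Sam #3, Lee #7) → patch (Sam #4, Lee #8) → triage (Sam #5, Lee #9) → triage (Sam #7, Lee #11) → patch (Sam #11, Lee #12) → patch (Sam #12, Lee #13) → triage (Sam #13, Lee #14); all 9 tasks appear in both, in order. The LCS DP gives dp[15][15] = 9, so this is optimal.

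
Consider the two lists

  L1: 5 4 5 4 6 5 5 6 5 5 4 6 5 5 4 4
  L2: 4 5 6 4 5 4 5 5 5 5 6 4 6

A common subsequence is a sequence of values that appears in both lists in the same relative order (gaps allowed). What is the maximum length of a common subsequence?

Match 5 [1,2], 4 [2,4], 5 [3,5], 4 [4,6], 5 [6,7], 5 [7,8], 5 [9,9], 5 [10,10], 4 [11,12], 6 [12,13] — 10 values in the same relative order in both. The LCS DP gives dp[16][13] = 10, so this is optimal.

10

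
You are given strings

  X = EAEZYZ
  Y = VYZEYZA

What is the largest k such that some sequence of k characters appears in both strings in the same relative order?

Let dp[i][j] be the LCS length of the first i characters of X and the first j characters of Y. dp[i][j] = dp[i-1][j-1]+1 when the i-th and j-th characters match, else max(dp[i-1][j], dp[i][j-1]).
    ·  V  Y  Z  E  Y  Z  A
 ·  0  0  0  0  0  0  0  0
 E  0  0  0  0  1  1  1  1
 A  0  0  0  0  1  1  1  2
 E  0  0  0  0  1  1  1  2
 Z  0  0  0  1  1  1  2  2
 Y  0  0  1  1  1  2  2  2
 Z  0  0  1  2  2  2  3  3
dp[6][7] = 3. One LCS (by backtracking along matches): EYZ.

3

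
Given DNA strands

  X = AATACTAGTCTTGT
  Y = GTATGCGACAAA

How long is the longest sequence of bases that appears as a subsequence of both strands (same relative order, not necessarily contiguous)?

6

One common subsequence of length 6: T at X[3]=Y[2]; then A at X[4]=Y[3]; then T at X[6]=Y[4]; then G at X[8]=Y[5]; then C at X[10]=Y[6]; then G at X[13]=Y[7]. The LCS DP gives dp[14][12] = 6, so this is optimal.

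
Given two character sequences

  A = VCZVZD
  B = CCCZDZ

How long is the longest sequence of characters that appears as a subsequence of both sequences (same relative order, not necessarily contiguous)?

3

Let dp[i][j] be the LCS length of the first i characters of A and the first j characters of B. dp[i][j] = dp[i-1][j-1]+1 when the i-th and j-th characters match, else max(dp[i-1][j], dp[i][j-1]).
    ·  C  C  C  Z  D  Z
 ·  0  0  0  0  0  0  0
 V  0  0  0  0  0  0  0
 C  0  1  1  1  1  1  1
 Z  0  1  1  1  2  2  2
 V  0  1  1  1  2  2  2
 Z  0  1  1  1  2  2  3
 D  0  1  1  1  2  3  3
dp[6][6] = 3. One LCS (by backtracking along matches): CZZ.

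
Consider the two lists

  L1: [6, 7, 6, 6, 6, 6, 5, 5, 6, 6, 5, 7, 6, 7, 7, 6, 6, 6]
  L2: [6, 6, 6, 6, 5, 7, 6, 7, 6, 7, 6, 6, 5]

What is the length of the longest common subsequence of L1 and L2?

11

Pick 6 at L1[3]=L2[1], then 6 at L1[4]=L2[2], then 6 at L1[5]=L2[3], then 6 at L1[6]=L2[4], then 5 at L1[7]=L2[5], then 6 at L1[10]=L2[7], then 7 at L1[12]=L2[8], then 6 at L1[13]=L2[9], then 7 at L1[15]=L2[10], then 6 at L1[16]=L2[11], then 6 at L1[17]=L2[12]; all 11 values appear in both, in order. Since dp[18][13] = 11, nothing longer is possible.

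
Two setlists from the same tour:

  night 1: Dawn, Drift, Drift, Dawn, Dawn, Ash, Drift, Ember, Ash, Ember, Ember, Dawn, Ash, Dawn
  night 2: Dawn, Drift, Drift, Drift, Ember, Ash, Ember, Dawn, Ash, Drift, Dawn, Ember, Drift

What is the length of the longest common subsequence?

10

One common subsequence of length 10: Dawn [1,1], then Drift [2,2], then Drift [3,3], then Drift [7,4], then Ember [8,5], then Ash [9,6], then Ember [11,7], then Dawn [12,8], then Ash [13,9], then Dawn [14,11]. dp[14][13] = 10 confirms this is the maximum.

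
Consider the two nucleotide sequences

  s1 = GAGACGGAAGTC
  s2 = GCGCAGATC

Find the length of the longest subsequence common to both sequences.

One common subsequence of length 7: G (s1 #1, s2 #1), then G (s1 #3, s2 #3), then A (s1 #4, s2 #5), then G (s1 #7, s2 #6), then A (s1 #9, s2 #7), then T (s1 #11, s2 #8), then C (s1 #12, s2 #9), and the DP table's final entry dp[12][9] is also 7, so no common subsequence is longer.

7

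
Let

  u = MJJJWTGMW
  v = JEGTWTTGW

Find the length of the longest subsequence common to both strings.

One common subsequence of length 5: J [2,1], then W [5,5], then T [6,7], then G [7,8], then W [9,9]. dp[9][9] = 5 confirms this is the maximum.

5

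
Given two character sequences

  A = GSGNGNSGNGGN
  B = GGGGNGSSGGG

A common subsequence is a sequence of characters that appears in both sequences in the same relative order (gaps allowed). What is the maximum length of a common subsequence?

8

Let dp[i][j] be the LCS length of the first i characters of A and the first j characters of B. dp[i][j] = dp[i-1][j-1]+1 when the i-th and j-th characters match, else max(dp[i-1][j], dp[i][j-1]).
    ·  G  G  G  G  N  G  S  S  G  G  G
 ·  0  0  0  0  0  0  0  0  0  0  0  0
 G  0  1  1  1  1  1  1  1  1  1  1  1
 S  0  1  1  1  1  1  1  2  2  2  2  2
 G  0  1  2  2  2  2  2  2  2  3  3  3
 N  0  1  2  2  2  3  3  3  3  3  3  3
 G  0  1  2  3  3  3  4  4  4  4  4  4
 N  0  1  2  3  3  4  4  4  4  4  4  4
 S  0  1  2  3  3  4  4  5  5  5  5  5
 G  0  1  2  3  4  4  5  5  5  6  6  6
 N  0  1  2  3  4  5  5  5  5  6  6  6
 G  0  1  2  3  4  5  6  6  6  6  7  7
 G  0  1  2  3  4  5  6  6  6  7  7  8
 N  0  1  2  3  4  5  6  6  6  7  7  8
dp[12][11] = 8. One LCS (by backtracking along matches): GGNGSGGG.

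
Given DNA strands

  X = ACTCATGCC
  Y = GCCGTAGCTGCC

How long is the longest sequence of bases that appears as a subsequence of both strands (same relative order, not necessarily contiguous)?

Pick C (X #2, Y #3); then T (X #3, Y #5); then C (X #4, Y #8); then T (X #6, Y #9); then G (X #7, Y #10); then C (X #8, Y #11); then C (X #9, Y #12); all 7 bases appear in both, in order. The LCS DP gives dp[9][12] = 7, so this is optimal.

7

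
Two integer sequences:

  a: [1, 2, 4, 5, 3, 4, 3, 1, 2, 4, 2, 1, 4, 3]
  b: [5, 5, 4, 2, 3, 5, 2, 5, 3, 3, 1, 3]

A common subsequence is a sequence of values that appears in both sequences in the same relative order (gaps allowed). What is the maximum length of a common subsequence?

Pick 2 (a #2, b #7) → 5 (a #4, b #8) → 3 (a #5, b #9) → 3 (a #7, b #10) → 1 (a #12, b #11) → 3 (a #14, b #12); all 6 values appear in both, in order, and the DP table's final entry dp[14][12] is also 6, so no common subsequence is longer.

6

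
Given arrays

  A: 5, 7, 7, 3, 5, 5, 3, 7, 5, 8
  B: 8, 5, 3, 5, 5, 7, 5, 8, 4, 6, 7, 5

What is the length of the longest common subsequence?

Pick 5 (A #1, B #2) → 3 (A #4, B #3) → 5 (A #5, B #4) → 5 (A #6, B #5) → 7 (A #8, B #6) → 5 (A #9, B #7) → 8 (A #10, B #8); all 7 values appear in both, in order. dp[10][12] = 7 confirms this is the maximum.

7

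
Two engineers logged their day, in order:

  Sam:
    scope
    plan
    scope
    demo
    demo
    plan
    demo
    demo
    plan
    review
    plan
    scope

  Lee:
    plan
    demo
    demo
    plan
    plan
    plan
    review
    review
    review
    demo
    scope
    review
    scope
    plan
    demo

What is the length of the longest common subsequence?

7

Match plan (Sam #2, Lee #1) → demo (Sam #4, Lee #2) → demo (Sam #5, Lee #3) → plan (Sam #6, Lee #6) → demo (Sam #7, Lee #10) → review (Sam #10, Lee #12) → plan (Sam #11, Lee #14) — 7 tasks in the same relative order in both. dp[12][15] = 7 confirms this is the maximum.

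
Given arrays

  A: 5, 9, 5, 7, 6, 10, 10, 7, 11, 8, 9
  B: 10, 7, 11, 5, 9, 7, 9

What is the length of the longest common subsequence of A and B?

Match 5 [1,4]; then 9 [2,5]; then 7 [8,6]; then 9 [11,7] — 4 values in the same relative order in both, and the DP table's final entry dp[11][7] is also 4, so no common subsequence is longer.

4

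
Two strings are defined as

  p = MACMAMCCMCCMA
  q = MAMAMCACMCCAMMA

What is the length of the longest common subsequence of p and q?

12

Taking M [1,1], A [2,2], M [4,3], A [5,4], M [6,5], C [7,6], C [8,8], M [9,9], C [10,10], C [11,11], M [12,14], A [13,15] gives a common subsequence of length 12. dp[13][15] = 12 confirms this is the maximum.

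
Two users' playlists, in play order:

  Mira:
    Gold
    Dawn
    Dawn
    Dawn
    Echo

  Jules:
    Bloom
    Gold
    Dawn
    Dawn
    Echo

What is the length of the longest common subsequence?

4

Pick Gold at Mira[1]=Jules[2], then Dawn at Mira[3]=Jules[3], then Dawn at Mira[4]=Jules[4], then Echo at Mira[5]=Jules[5]; all 4 songs appear in both, in order. The LCS DP gives dp[5][5] = 4, so this is optimal.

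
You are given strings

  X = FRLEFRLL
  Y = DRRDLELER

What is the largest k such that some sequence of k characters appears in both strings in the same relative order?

4

Pick R (X #2, Y #3); then L (X #3, Y #7); then E (X #4, Y #8); then R (X #6, Y #9); all 4 characters appear in both, in order. The LCS DP gives dp[8][9] = 4, so this is optimal.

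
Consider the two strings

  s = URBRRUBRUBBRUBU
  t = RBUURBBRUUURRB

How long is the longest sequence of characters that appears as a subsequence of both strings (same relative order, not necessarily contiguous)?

9

One common subsequence of length 9: R at s[2]=t[1]; then B at s[3]=t[2]; then U at s[6]=t[4]; then R at s[8]=t[5]; then B at s[10]=t[6]; then B at s[11]=t[7]; then R at s[12]=t[8]; then U at s[13]=t[11]; then B at s[14]=t[14]. Since dp[15][14] = 9, nothing longer is possible.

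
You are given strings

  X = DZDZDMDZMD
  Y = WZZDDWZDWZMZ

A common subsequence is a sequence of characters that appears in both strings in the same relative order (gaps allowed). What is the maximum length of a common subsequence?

6

Match D [1,5]; then Z [2,7]; then D [3,8]; then Z [4,10]; then M [6,11]; then Z [8,12] — 6 characters in the same relative order in both. dp[10][12] = 6 confirms this is the maximum.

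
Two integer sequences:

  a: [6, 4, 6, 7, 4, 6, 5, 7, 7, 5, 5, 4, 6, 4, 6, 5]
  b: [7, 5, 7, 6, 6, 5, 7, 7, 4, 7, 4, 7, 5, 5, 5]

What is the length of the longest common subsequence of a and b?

9

One common subsequence of length 9: 6 at a[1]=b[4]; then 6 at a[3]=b[5]; then 7 at a[4]=b[8]; then 4 at a[5]=b[9]; then 7 at a[8]=b[10]; then 7 at a[9]=b[12]; then 5 at a[10]=b[13]; then 5 at a[11]=b[14]; then 5 at a[16]=b[15], and the DP table's final entry dp[16][15] is also 9, so no common subsequence is longer.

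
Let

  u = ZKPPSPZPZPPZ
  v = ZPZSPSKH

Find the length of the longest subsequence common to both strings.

Let dp[i][j] be the LCS length of the first i characters of u and the first j characters of v. dp[i][j] = dp[i-1][j-1]+1 when the i-th and j-th characters match, else max(dp[i-1][j], dp[i][j-1]).
    ·  Z  P  Z  S  P  S  K  H
 ·  0  0  0  0  0  0  0  0  0
 Z  0  1  1  1  1  1  1  1  1
 K  0  1  1  1  1  1  1  2  2
 P  0  1  2  2  2  2  2  2  2
 P  0  1  2  2  2  3  3  3  3
 S  0  1  2  2  3  3  4  4  4
 P  0  1  2  2  3  4  4  4  4
 Z  0  1  2  3  3  4  4  4  4
 P  0  1  2  3  3  4  4  4  4
 Z  0  1  2  3  3  4  4  4  4
 P  0  1  2  3  3  4  4  4  4
 P  0  1  2  3  3  4  4  4  4
 Z  0  1  2  3  3  4  4  4  4
dp[12][8] = 4. One LCS (by backtracking along matches): ZPPS.

4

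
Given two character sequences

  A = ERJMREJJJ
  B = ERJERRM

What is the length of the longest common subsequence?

4

Match E [1,1]; then R [2,2]; then J [3,3]; then M [4,7] — 4 characters in the same relative order in both, and the DP table's final entry dp[9][7] is also 4, so no common subsequence is longer.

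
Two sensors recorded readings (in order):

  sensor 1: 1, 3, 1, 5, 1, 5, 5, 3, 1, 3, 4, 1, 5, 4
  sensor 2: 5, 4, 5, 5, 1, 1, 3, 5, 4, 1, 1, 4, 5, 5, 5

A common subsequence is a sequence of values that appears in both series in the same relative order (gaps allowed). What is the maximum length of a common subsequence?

8

One common subsequence of length 8: 5 [4,1] → 5 [6,3] → 5 [7,4] → 1 [9,6] → 3 [10,7] → 4 [11,9] → 1 [12,11] → 5 [13,15]. dp[14][15] = 8 confirms this is the maximum.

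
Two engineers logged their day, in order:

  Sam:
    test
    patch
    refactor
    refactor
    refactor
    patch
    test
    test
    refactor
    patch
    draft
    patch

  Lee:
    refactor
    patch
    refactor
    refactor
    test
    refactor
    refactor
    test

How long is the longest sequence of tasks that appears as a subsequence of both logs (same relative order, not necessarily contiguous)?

5

Match patch [2,2], then refactor [3,4], then refactor [4,6], then refactor [5,7], then test [8,8] — 5 tasks in the same relative order in both. Since dp[12][8] = 5, nothing longer is possible.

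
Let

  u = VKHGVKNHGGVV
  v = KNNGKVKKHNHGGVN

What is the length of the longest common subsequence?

9

Taking K (u #2, v #1); then G (u #4, v #4); then V (u #5, v #6); then K (u #6, v #8); then N (u #7, v #10); then H (u #8, v #11); then G (u #9, v #12); then G (u #10, v #13); then V (u #11, v #14) gives a common subsequence of length 9. The LCS DP gives dp[12][15] = 9, so this is optimal.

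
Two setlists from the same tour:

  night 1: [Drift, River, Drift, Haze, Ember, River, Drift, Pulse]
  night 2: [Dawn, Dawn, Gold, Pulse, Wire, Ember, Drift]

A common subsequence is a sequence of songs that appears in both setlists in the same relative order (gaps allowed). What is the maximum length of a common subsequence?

Match Ember at night 1[5]=night 2[6]; then Drift at night 1[7]=night 2[7] — 2 songs in the same relative order in both. dp[8][7] = 2 confirms this is the maximum.

2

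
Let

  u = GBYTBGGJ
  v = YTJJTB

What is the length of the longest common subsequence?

Let dp[i][j] be the LCS length of the first i characters of u and the first j characters of v. dp[i][j] = dp[i-1][j-1]+1 when the i-th and j-th characters match, else max(dp[i-1][j], dp[i][j-1]).
    ·  Y  T  J  J  T  B
 ·  0  0  0  0  0  0  0
 G  0  0  0  0  0  0  0
 B  0  0  0  0  0  0  1
 Y  0  1  1  1  1  1  1
 T  0  1  2  2  2  2  2
 B  0  1  2  2  2  2  3
 G  0  1  2  2  2  2  3
 G  0  1  2  2  2  2  3
 J  0  1  2  3  3  3  3
dp[8][6] = 3. One LCS (by backtracking along matches): YTB.

3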